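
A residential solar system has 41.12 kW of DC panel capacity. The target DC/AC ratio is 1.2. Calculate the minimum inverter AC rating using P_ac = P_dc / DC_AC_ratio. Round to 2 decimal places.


The inverter AC capacity is determined by the DC/AC ratio.
Given: P_dc = 41.12 kW, DC/AC ratio = 1.2
P_ac = P_dc / ratio = 41.12 / 1.2
P_ac = 34.27 kW

34.27


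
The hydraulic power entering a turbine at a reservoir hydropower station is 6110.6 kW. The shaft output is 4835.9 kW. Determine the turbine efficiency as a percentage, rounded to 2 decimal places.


Turbine efficiency = (output power / input power) * 100
eta = (4835.9 / 6110.6) * 100
eta = 79.14%

79.14


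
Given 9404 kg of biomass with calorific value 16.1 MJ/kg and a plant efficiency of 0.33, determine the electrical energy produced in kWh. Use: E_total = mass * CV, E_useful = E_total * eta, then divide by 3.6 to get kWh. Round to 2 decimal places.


Total energy = mass * CV = 9404 * 16.1 = 151404.4 MJ
Useful energy = total * eta = 151404.4 * 0.33 = 49963.45 MJ
Convert to kWh: 49963.45 / 3.6
Useful energy = 13878.74 kWh

13878.74


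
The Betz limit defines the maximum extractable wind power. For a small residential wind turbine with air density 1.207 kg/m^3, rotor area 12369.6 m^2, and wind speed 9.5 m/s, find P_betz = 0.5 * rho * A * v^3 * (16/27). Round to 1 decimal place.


The Betz coefficient Cp_max = 16/27 = 0.5926
v^3 = 9.5^3 = 857.375
P_betz = 0.5 * rho * A * v^3 * Cp_max
P_betz = 0.5 * 1.207 * 12369.6 * 857.375 * 0.5926
P_betz = 3792800.2 W

3792800.2


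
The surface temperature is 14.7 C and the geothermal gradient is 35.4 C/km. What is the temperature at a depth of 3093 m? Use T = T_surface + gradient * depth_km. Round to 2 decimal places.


Convert depth to km: 3093 / 1000 = 3.093 km
Temperature increase = gradient * depth_km = 35.4 * 3.093 = 109.49 C
Temperature at depth = T_surface + delta_T = 14.7 + 109.49
T = 124.19 C

124.19


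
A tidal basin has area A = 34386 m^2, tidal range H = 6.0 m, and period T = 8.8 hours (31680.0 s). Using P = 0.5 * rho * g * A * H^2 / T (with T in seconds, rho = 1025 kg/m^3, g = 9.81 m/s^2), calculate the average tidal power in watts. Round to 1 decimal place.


Convert period to seconds: T = 8.8 * 3600 = 31680.0 s
H^2 = 6.0^2 = 36.0
P = 0.5 * rho * g * A * H^2 / T
P = 0.5 * 1025 * 9.81 * 34386 * 36.0 / 31680.0
P = 196454.4 W

196454.4


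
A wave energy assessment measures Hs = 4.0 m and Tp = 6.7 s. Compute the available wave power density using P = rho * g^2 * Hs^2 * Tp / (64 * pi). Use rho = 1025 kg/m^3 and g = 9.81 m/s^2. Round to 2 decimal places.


Apply wave power formula:
  g^2 = 9.81^2 = 96.2361
  Hs^2 = 4.0^2 = 16.0
  Numerator = rho * g^2 * Hs^2 * Tp = 1025 * 96.2361 * 16.0 * 6.7 = 10574422.67
  Denominator = 64 * pi = 201.0619
  P = 10574422.67 / 201.0619 = 52592.86 W/m

52592.86


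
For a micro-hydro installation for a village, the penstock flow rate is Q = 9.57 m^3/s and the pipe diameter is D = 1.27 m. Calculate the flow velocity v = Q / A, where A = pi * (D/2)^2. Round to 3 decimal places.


Compute pipe cross-sectional area:
  A = pi * (D/2)^2 = pi * (1.27/2)^2 = 1.2668 m^2
Calculate velocity:
  v = Q / A = 9.57 / 1.2668
  v = 7.555 m/s

7.555


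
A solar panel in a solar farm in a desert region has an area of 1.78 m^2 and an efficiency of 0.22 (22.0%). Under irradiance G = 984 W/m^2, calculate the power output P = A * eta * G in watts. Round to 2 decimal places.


Use the solar power formula P = A * eta * G.
Given: A = 1.78 m^2, eta = 0.22, G = 984 W/m^2
P = 1.78 * 0.22 * 984
P = 385.33 W

385.33


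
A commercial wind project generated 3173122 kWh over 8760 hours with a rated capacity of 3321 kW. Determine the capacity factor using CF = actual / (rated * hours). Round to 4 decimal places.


Capacity factor = actual output / maximum possible output
Maximum possible = rated * hours = 3321 * 8760 = 29091960 kWh
CF = 3173122 / 29091960
CF = 0.1091

0.1091


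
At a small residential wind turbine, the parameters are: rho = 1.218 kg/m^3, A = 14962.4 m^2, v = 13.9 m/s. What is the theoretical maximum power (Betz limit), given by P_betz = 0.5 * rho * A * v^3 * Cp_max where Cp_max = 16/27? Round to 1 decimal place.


The Betz coefficient Cp_max = 16/27 = 0.5926
v^3 = 13.9^3 = 2685.619
P_betz = 0.5 * rho * A * v^3 * Cp_max
P_betz = 0.5 * 1.218 * 14962.4 * 2685.619 * 0.5926
P_betz = 14501708.6 W

14501708.6


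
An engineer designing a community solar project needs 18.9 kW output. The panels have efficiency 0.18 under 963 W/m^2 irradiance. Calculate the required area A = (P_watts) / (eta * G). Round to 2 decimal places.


Convert target power to watts: P = 18.9 * 1000 = 18900.0 W
Compute denominator: eta * G = 0.18 * 963 = 173.34
Required area A = P / (eta * G) = 18900.0 / 173.34
A = 109.03 m^2

109.03


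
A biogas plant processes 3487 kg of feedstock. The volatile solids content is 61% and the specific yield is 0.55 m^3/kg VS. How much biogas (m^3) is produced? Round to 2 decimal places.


Compute volatile solids:
  VS = mass * VS_fraction = 3487 * 0.61 = 2127.07 kg
Calculate biogas volume:
  Biogas = VS * specific_yield = 2127.07 * 0.55
  Biogas = 1169.89 m^3

1169.89


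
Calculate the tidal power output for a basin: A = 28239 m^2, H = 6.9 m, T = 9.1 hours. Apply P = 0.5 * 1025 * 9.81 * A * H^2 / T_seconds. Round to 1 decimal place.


Convert period to seconds: T = 9.1 * 3600 = 32760.0 s
H^2 = 6.9^2 = 47.61
P = 0.5 * rho * g * A * H^2 / T
P = 0.5 * 1025 * 9.81 * 28239 * 47.61 / 32760.0
P = 206331.9 W

206331.9


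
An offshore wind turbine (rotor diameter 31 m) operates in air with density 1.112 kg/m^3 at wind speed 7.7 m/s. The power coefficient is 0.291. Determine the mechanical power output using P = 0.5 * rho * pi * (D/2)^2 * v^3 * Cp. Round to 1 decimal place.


Step 1 -- Compute swept area:
  A = pi * (D/2)^2 = pi * (31/2)^2 = 754.77 m^2
Step 2 -- Apply wind power equation:
  P = 0.5 * rho * A * v^3 * Cp
  v^3 = 7.7^3 = 456.533
  P = 0.5 * 1.112 * 754.77 * 456.533 * 0.291
  P = 55751.1 W

55751.1


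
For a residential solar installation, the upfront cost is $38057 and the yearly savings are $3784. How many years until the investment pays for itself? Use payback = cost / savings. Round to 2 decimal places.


Simple payback period = initial cost / annual savings
Payback = 38057 / 3784
Payback = 10.06 years

10.06


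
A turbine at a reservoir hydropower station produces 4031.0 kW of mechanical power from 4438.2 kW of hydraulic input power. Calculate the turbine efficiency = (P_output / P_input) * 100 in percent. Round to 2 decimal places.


Turbine efficiency = (output power / input power) * 100
eta = (4031.0 / 4438.2) * 100
eta = 90.83%

90.83


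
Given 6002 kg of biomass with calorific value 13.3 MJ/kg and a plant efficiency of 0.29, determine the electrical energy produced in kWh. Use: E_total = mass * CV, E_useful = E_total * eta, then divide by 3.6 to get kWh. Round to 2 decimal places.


Total energy = mass * CV = 6002 * 13.3 = 79826.6 MJ
Useful energy = total * eta = 79826.6 * 0.29 = 23149.71 MJ
Convert to kWh: 23149.71 / 3.6
Useful energy = 6430.48 kWh

6430.48


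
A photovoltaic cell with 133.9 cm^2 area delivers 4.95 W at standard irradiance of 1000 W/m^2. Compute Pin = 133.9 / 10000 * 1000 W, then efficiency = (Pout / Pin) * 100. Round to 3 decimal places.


First compute the input power:
  Pin = area_cm2 / 10000 * G = 133.9 / 10000 * 1000 = 13.39 W
Then compute efficiency:
  Efficiency = (Pout / Pin) * 100 = (4.95 / 13.39) * 100
  Efficiency = 36.968%

36.968


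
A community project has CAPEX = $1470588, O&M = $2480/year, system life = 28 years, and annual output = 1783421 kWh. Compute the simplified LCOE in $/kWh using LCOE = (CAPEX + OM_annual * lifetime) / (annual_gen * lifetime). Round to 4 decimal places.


Total cost = CAPEX + OM * lifetime = 1470588 + 2480 * 28 = 1470588 + 69440 = 1540028
Total generation = annual * lifetime = 1783421 * 28 = 49935788 kWh
LCOE = 1540028 / 49935788
LCOE = 0.0308 $/kWh

0.0308


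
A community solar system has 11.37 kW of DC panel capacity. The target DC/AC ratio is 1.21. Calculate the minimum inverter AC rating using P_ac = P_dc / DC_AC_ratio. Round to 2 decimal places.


The inverter AC capacity is determined by the DC/AC ratio.
Given: P_dc = 11.37 kW, DC/AC ratio = 1.21
P_ac = P_dc / ratio = 11.37 / 1.21
P_ac = 9.40 kW

9.40


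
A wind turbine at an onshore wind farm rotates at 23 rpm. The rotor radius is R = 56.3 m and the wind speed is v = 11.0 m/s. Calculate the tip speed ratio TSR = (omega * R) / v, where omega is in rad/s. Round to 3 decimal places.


Convert rotational speed to rad/s:
  omega = 23 * 2 * pi / 60 = 2.4086 rad/s
Compute tip speed:
  v_tip = omega * R = 2.4086 * 56.3 = 135.602 m/s
Tip speed ratio:
  TSR = v_tip / v_wind = 135.602 / 11.0 = 12.327

12.327


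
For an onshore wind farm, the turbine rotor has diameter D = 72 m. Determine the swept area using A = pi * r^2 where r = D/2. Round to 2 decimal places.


Compute the rotor radius:
  r = D / 2 = 72 / 2 = 36.0 m
Calculate swept area:
  A = pi * r^2 = pi * 36.0^2
  A = 4071.50 m^2

4071.50


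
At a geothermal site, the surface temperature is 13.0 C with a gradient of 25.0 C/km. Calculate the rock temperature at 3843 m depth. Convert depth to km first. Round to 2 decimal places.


Convert depth to km: 3843 / 1000 = 3.843 km
Temperature increase = gradient * depth_km = 25.0 * 3.843 = 96.08 C
Temperature at depth = T_surface + delta_T = 13.0 + 96.08
T = 109.08 C

109.08


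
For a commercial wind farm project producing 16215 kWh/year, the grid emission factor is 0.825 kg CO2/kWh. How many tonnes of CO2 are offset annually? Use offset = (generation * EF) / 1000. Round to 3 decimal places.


CO2 offset in kg = generation * emission_factor
CO2 offset = 16215 * 0.825 = 13377.38 kg
Convert to tonnes:
  CO2 offset = 13377.38 / 1000 = 13.377 tonnes

13.377


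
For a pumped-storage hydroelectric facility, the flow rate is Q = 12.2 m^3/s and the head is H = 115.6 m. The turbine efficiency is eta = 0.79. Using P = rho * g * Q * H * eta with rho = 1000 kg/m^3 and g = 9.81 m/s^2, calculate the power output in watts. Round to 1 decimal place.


Apply the hydropower formula P = rho * g * Q * H * eta
rho * g = 1000 * 9.81 = 9810.0
P = 9810.0 * 12.2 * 115.6 * 0.79
P = 10929839.0 W

10929839.0


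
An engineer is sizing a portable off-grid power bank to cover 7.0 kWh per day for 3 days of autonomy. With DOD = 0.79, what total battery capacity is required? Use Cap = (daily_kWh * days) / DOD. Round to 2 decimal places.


Total energy needed = daily * days = 7.0 * 3 = 21.0 kWh
Account for depth of discharge:
  Cap = total_energy / DOD = 21.0 / 0.79
  Cap = 26.58 kWh

26.58


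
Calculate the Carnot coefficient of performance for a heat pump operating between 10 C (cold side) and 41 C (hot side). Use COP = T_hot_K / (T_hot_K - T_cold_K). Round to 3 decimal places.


Convert to Kelvin:
  T_hot = 41 + 273.15 = 314.15 K
  T_cold = 10 + 273.15 = 283.15 K
Apply Carnot COP formula:
  COP = T_hot_K / (T_hot_K - T_cold_K) = 314.15 / 31.0
  COP = 10.134

10.134


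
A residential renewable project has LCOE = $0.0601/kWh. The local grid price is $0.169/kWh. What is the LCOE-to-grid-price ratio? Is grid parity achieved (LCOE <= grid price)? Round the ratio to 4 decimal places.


Compare LCOE to grid price:
  LCOE = $0.0601/kWh, Grid price = $0.169/kWh
  Ratio = LCOE / grid_price = 0.0601 / 0.169 = 0.3556
  Grid parity achieved (ratio <= 1)? yes

0.3556


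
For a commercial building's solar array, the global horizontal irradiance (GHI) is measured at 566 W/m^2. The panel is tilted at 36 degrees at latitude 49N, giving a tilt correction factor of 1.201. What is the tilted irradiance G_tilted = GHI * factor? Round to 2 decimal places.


Identify the given values:
  GHI = 566 W/m^2, tilt correction factor = 1.201
Apply the formula G_tilted = GHI * factor:
  G_tilted = 566 * 1.201
  G_tilted = 679.77 W/m^2

679.77


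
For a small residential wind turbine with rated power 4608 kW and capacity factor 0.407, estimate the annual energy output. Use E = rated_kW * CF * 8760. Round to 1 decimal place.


Annual energy = rated_kW * capacity_factor * hours_per_year
Given: P_rated = 4608 kW, CF = 0.407, hours = 8760
E = 4608 * 0.407 * 8760
E = 16428994.6 kWh

16428994.6


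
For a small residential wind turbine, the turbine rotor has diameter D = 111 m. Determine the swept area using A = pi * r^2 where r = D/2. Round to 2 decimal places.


Compute the rotor radius:
  r = D / 2 = 111 / 2 = 55.5 m
Calculate swept area:
  A = pi * r^2 = pi * 55.5^2
  A = 9676.89 m^2

9676.89


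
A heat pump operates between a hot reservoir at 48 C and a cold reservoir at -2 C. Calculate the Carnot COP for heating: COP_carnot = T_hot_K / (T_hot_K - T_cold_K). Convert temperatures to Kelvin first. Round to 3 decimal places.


Convert to Kelvin:
  T_hot = 48 + 273.15 = 321.15 K
  T_cold = -2 + 273.15 = 271.15 K
Apply Carnot COP formula:
  COP = T_hot_K / (T_hot_K - T_cold_K) = 321.15 / 50.0
  COP = 6.423

6.423


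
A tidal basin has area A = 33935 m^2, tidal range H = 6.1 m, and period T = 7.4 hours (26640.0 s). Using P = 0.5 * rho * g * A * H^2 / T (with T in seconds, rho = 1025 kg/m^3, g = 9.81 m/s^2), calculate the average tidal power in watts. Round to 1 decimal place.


Convert period to seconds: T = 7.4 * 3600 = 26640.0 s
H^2 = 6.1^2 = 37.21
P = 0.5 * rho * g * A * H^2 / T
P = 0.5 * 1025 * 9.81 * 33935 * 37.21 / 26640.0
P = 238306.7 W

238306.7


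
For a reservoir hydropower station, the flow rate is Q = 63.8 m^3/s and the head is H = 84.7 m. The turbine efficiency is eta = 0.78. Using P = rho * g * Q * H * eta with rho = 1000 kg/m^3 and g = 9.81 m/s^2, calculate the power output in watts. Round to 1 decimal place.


Apply the hydropower formula P = rho * g * Q * H * eta
rho * g = 1000 * 9.81 = 9810.0
P = 9810.0 * 63.8 * 84.7 * 0.78
P = 41349255.9 W

41349255.9


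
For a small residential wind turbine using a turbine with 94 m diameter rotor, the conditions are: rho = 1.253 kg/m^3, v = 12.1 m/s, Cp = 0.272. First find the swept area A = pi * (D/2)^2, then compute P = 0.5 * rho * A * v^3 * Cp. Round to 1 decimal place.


Step 1 -- Compute swept area:
  A = pi * (D/2)^2 = pi * (94/2)^2 = 6939.78 m^2
Step 2 -- Apply wind power equation:
  P = 0.5 * rho * A * v^3 * Cp
  v^3 = 12.1^3 = 1771.561
  P = 0.5 * 1.253 * 6939.78 * 1771.561 * 0.272
  P = 2095036.9 W

2095036.9


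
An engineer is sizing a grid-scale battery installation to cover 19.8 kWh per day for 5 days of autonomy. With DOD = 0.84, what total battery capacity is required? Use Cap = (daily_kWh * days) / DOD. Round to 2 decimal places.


Total energy needed = daily * days = 19.8 * 5 = 99.0 kWh
Account for depth of discharge:
  Cap = total_energy / DOD = 99.0 / 0.84
  Cap = 117.86 kWh

117.86


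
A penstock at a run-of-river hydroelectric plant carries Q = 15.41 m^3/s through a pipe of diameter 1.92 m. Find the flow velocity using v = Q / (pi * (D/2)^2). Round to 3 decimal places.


Compute pipe cross-sectional area:
  A = pi * (D/2)^2 = pi * (1.92/2)^2 = 2.8953 m^2
Calculate velocity:
  v = Q / A = 15.41 / 2.8953
  v = 5.322 m/s

5.322


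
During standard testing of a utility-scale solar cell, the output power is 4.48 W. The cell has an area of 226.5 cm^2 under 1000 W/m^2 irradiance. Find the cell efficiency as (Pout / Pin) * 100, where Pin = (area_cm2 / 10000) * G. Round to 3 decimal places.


First compute the input power:
  Pin = area_cm2 / 10000 * G = 226.5 / 10000 * 1000 = 22.65 W
Then compute efficiency:
  Efficiency = (Pout / Pin) * 100 = (4.48 / 22.65) * 100
  Efficiency = 19.779%

19.779


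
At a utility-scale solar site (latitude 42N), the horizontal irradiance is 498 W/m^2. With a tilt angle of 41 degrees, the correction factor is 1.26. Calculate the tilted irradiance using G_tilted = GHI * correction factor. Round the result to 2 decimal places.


Identify the given values:
  GHI = 498 W/m^2, tilt correction factor = 1.26
Apply the formula G_tilted = GHI * factor:
  G_tilted = 498 * 1.26
  G_tilted = 627.48 W/m^2

627.48


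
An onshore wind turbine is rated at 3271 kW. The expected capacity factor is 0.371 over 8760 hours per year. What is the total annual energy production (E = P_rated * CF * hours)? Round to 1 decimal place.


Annual energy = rated_kW * capacity_factor * hours_per_year
Given: P_rated = 3271 kW, CF = 0.371, hours = 8760
E = 3271 * 0.371 * 8760
E = 10630619.2 kWh

10630619.2


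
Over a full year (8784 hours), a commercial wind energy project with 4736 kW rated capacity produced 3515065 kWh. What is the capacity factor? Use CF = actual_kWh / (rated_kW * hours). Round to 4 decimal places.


Capacity factor = actual output / maximum possible output
Maximum possible = rated * hours = 4736 * 8784 = 41601024 kWh
CF = 3515065 / 41601024
CF = 0.0845

0.0845


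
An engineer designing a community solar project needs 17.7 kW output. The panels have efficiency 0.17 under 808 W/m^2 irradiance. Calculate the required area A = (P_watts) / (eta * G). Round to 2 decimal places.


Convert target power to watts: P = 17.7 * 1000 = 17700.0 W
Compute denominator: eta * G = 0.17 * 808 = 137.36
Required area A = P / (eta * G) = 17700.0 / 137.36
A = 128.86 m^2

128.86


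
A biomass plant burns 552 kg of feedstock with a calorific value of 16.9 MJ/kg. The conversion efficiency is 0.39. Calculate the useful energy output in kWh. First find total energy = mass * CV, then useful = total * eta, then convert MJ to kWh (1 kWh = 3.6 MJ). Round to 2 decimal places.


Total energy = mass * CV = 552 * 16.9 = 9328.8 MJ
Useful energy = total * eta = 9328.8 * 0.39 = 3638.23 MJ
Convert to kWh: 3638.23 / 3.6
Useful energy = 1010.62 kWh

1010.62


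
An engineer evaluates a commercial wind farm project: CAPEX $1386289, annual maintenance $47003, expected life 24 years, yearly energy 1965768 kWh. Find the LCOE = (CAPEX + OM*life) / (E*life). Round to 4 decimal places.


Total cost = CAPEX + OM * lifetime = 1386289 + 47003 * 24 = 1386289 + 1128072 = 2514361
Total generation = annual * lifetime = 1965768 * 24 = 47178432 kWh
LCOE = 2514361 / 47178432
LCOE = 0.0533 $/kWh

0.0533


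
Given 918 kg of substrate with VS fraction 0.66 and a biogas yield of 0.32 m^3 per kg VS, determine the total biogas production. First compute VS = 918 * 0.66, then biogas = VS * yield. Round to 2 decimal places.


Compute volatile solids:
  VS = mass * VS_fraction = 918 * 0.66 = 605.88 kg
Calculate biogas volume:
  Biogas = VS * specific_yield = 605.88 * 0.32
  Biogas = 193.88 m^3

193.88


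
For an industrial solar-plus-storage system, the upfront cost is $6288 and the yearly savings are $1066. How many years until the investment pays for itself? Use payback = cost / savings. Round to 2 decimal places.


Simple payback period = initial cost / annual savings
Payback = 6288 / 1066
Payback = 5.90 years

5.90


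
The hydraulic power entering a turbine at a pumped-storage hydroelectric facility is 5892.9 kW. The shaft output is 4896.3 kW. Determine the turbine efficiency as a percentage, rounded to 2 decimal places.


Turbine efficiency = (output power / input power) * 100
eta = (4896.3 / 5892.9) * 100
eta = 83.09%

83.09


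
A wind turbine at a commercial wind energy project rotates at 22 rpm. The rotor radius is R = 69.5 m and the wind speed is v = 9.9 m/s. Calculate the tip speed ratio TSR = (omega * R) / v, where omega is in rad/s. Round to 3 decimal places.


Convert rotational speed to rad/s:
  omega = 22 * 2 * pi / 60 = 2.3038 rad/s
Compute tip speed:
  v_tip = omega * R = 2.3038 * 69.5 = 160.117 m/s
Tip speed ratio:
  TSR = v_tip / v_wind = 160.117 / 9.9 = 16.173

16.173


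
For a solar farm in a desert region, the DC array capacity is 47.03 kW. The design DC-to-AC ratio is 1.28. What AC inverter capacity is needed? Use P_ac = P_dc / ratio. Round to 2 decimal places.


The inverter AC capacity is determined by the DC/AC ratio.
Given: P_dc = 47.03 kW, DC/AC ratio = 1.28
P_ac = P_dc / ratio = 47.03 / 1.28
P_ac = 36.74 kW

36.74


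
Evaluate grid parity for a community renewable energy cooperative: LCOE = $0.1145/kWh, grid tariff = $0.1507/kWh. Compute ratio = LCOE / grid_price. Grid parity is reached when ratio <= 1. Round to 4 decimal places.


Compare LCOE to grid price:
  LCOE = $0.1145/kWh, Grid price = $0.1507/kWh
  Ratio = LCOE / grid_price = 0.1145 / 0.1507 = 0.7598
  Grid parity achieved (ratio <= 1)? yes

0.7598


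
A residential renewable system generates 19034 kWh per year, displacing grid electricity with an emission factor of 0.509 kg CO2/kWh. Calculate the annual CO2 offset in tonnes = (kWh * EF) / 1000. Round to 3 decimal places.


CO2 offset in kg = generation * emission_factor
CO2 offset = 19034 * 0.509 = 9688.31 kg
Convert to tonnes:
  CO2 offset = 9688.31 / 1000 = 9.688 tonnes

9.688


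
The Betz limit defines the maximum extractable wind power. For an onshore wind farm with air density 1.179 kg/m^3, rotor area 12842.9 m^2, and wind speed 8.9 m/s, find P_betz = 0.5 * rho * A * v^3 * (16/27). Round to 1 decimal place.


The Betz coefficient Cp_max = 16/27 = 0.5926
v^3 = 8.9^3 = 704.969
P_betz = 0.5 * rho * A * v^3 * Cp_max
P_betz = 0.5 * 1.179 * 12842.9 * 704.969 * 0.5926
P_betz = 3162810.3 W

3162810.3


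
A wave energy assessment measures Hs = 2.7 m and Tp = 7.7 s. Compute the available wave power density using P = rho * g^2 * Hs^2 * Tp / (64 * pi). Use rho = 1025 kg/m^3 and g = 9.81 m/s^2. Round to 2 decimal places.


Apply wave power formula:
  g^2 = 9.81^2 = 96.2361
  Hs^2 = 2.7^2 = 7.29
  Numerator = rho * g^2 * Hs^2 * Tp = 1025 * 96.2361 * 7.29 * 7.7 = 5537071.53
  Denominator = 64 * pi = 201.0619
  P = 5537071.53 / 201.0619 = 27539.13 W/m

27539.13


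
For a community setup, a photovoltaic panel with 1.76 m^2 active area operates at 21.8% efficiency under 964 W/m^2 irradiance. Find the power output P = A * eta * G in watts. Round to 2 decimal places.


Use the solar power formula P = A * eta * G.
Given: A = 1.76 m^2, eta = 0.218, G = 964 W/m^2
P = 1.76 * 0.218 * 964
P = 369.87 W

369.87


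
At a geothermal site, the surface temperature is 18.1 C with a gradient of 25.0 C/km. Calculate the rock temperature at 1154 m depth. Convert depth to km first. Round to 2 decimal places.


Convert depth to km: 1154 / 1000 = 1.154 km
Temperature increase = gradient * depth_km = 25.0 * 1.154 = 28.85 C
Temperature at depth = T_surface + delta_T = 18.1 + 28.85
T = 46.95 C

46.95


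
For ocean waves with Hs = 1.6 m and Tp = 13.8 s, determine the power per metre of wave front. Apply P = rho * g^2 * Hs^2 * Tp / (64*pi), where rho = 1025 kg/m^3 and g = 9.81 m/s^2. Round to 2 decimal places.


Apply wave power formula:
  g^2 = 9.81^2 = 96.2361
  Hs^2 = 1.6^2 = 2.56
  Numerator = rho * g^2 * Hs^2 * Tp = 1025 * 96.2361 * 2.56 * 13.8 = 3484824.66
  Denominator = 64 * pi = 201.0619
  P = 3484824.66 / 201.0619 = 17332.10 W/m

17332.10


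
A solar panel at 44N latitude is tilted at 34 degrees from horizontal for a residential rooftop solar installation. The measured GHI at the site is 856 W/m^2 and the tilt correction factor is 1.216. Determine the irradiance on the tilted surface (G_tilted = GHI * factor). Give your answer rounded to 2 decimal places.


Identify the given values:
  GHI = 856 W/m^2, tilt correction factor = 1.216
Apply the formula G_tilted = GHI * factor:
  G_tilted = 856 * 1.216
  G_tilted = 1040.90 W/m^2

1040.90


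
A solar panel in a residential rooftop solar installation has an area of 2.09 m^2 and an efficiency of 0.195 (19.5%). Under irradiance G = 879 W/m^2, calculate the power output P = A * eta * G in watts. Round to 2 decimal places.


Use the solar power formula P = A * eta * G.
Given: A = 2.09 m^2, eta = 0.195, G = 879 W/m^2
P = 2.09 * 0.195 * 879
P = 358.24 W

358.24


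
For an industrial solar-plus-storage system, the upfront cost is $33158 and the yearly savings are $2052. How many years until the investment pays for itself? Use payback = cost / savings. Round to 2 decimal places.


Simple payback period = initial cost / annual savings
Payback = 33158 / 2052
Payback = 16.16 years

16.16


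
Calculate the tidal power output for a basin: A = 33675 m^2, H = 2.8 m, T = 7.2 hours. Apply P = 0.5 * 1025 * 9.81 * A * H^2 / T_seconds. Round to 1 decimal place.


Convert period to seconds: T = 7.2 * 3600 = 25920.0 s
H^2 = 2.8^2 = 7.84
P = 0.5 * rho * g * A * H^2 / T
P = 0.5 * 1025 * 9.81 * 33675 * 7.84 / 25920.0
P = 51209.6 W

51209.6


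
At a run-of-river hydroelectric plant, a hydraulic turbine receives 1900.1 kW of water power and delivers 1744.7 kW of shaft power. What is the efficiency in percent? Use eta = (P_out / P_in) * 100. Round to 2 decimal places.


Turbine efficiency = (output power / input power) * 100
eta = (1744.7 / 1900.1) * 100
eta = 91.82%

91.82


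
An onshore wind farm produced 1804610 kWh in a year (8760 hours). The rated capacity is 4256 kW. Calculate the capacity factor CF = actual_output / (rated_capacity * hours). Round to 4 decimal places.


Capacity factor = actual output / maximum possible output
Maximum possible = rated * hours = 4256 * 8760 = 37282560 kWh
CF = 1804610 / 37282560
CF = 0.0484

0.0484


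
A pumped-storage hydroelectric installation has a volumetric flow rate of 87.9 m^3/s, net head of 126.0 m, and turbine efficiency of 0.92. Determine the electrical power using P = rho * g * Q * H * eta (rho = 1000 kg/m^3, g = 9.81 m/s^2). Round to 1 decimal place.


Apply the hydropower formula P = rho * g * Q * H * eta
rho * g = 1000 * 9.81 = 9810.0
P = 9810.0 * 87.9 * 126.0 * 0.92
P = 99957700.1 W

99957700.1


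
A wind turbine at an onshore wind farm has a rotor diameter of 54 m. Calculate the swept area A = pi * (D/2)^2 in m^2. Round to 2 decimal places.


Compute the rotor radius:
  r = D / 2 = 54 / 2 = 27.0 m
Calculate swept area:
  A = pi * r^2 = pi * 27.0^2
  A = 2290.22 m^2

2290.22


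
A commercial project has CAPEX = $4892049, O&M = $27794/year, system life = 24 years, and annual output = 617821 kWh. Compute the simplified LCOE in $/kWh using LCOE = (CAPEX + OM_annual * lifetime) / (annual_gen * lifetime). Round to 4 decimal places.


Total cost = CAPEX + OM * lifetime = 4892049 + 27794 * 24 = 4892049 + 667056 = 5559105
Total generation = annual * lifetime = 617821 * 24 = 14827704 kWh
LCOE = 5559105 / 14827704
LCOE = 0.3749 $/kWh

0.3749


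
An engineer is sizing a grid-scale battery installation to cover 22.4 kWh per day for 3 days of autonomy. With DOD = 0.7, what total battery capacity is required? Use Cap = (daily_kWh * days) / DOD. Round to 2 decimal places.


Total energy needed = daily * days = 22.4 * 3 = 67.2 kWh
Account for depth of discharge:
  Cap = total_energy / DOD = 67.2 / 0.7
  Cap = 96.00 kWh

96.00


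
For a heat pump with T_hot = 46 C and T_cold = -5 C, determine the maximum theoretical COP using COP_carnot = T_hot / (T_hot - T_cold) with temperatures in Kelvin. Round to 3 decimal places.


Convert to Kelvin:
  T_hot = 46 + 273.15 = 319.15 K
  T_cold = -5 + 273.15 = 268.15 K
Apply Carnot COP formula:
  COP = T_hot_K / (T_hot_K - T_cold_K) = 319.15 / 51.0
  COP = 6.258

6.258


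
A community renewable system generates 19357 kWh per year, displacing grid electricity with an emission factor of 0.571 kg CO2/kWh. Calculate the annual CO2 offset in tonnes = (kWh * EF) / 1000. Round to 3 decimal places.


CO2 offset in kg = generation * emission_factor
CO2 offset = 19357 * 0.571 = 11052.85 kg
Convert to tonnes:
  CO2 offset = 11052.85 / 1000 = 11.053 tonnes

11.053


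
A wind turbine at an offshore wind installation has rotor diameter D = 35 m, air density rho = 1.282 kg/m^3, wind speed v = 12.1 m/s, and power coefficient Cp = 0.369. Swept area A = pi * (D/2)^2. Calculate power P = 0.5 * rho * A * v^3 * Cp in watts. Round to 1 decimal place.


Step 1 -- Compute swept area:
  A = pi * (D/2)^2 = pi * (35/2)^2 = 962.11 m^2
Step 2 -- Apply wind power equation:
  P = 0.5 * rho * A * v^3 * Cp
  v^3 = 12.1^3 = 1771.561
  P = 0.5 * 1.282 * 962.11 * 1771.561 * 0.369
  P = 403149.8 W

403149.8


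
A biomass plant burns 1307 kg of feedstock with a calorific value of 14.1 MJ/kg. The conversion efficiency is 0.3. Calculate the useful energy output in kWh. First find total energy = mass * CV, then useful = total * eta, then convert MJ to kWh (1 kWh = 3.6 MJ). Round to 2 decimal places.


Total energy = mass * CV = 1307 * 14.1 = 18428.7 MJ
Useful energy = total * eta = 18428.7 * 0.3 = 5528.61 MJ
Convert to kWh: 5528.61 / 3.6
Useful energy = 1535.73 kWh

1535.73


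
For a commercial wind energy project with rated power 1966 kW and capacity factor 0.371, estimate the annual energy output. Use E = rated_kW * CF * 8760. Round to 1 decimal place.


Annual energy = rated_kW * capacity_factor * hours_per_year
Given: P_rated = 1966 kW, CF = 0.371, hours = 8760
E = 1966 * 0.371 * 8760
E = 6389421.4 kWh

6389421.4


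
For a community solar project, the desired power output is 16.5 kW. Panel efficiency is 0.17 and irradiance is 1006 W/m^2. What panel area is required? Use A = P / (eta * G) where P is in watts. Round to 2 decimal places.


Convert target power to watts: P = 16.5 * 1000 = 16500.0 W
Compute denominator: eta * G = 0.17 * 1006 = 171.02
Required area A = P / (eta * G) = 16500.0 / 171.02
A = 96.48 m^2

96.48


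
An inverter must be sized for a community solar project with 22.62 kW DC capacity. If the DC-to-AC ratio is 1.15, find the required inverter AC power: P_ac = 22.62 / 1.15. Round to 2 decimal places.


The inverter AC capacity is determined by the DC/AC ratio.
Given: P_dc = 22.62 kW, DC/AC ratio = 1.15
P_ac = P_dc / ratio = 22.62 / 1.15
P_ac = 19.67 kW

19.67


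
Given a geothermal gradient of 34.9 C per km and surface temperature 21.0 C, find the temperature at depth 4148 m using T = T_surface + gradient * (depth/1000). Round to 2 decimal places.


Convert depth to km: 4148 / 1000 = 4.148 km
Temperature increase = gradient * depth_km = 34.9 * 4.148 = 144.77 C
Temperature at depth = T_surface + delta_T = 21.0 + 144.77
T = 165.77 C

165.77


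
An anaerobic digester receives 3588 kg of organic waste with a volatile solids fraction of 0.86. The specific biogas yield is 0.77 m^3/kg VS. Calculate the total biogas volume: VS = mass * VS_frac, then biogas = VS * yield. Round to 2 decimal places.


Compute volatile solids:
  VS = mass * VS_fraction = 3588 * 0.86 = 3085.68 kg
Calculate biogas volume:
  Biogas = VS * specific_yield = 3085.68 * 0.77
  Biogas = 2375.97 m^3

2375.97


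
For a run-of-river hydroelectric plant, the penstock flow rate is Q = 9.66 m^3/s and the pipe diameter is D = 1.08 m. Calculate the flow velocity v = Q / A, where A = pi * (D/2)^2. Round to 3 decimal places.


Compute pipe cross-sectional area:
  A = pi * (D/2)^2 = pi * (1.08/2)^2 = 0.9161 m^2
Calculate velocity:
  v = Q / A = 9.66 / 0.9161
  v = 10.545 m/s

10.545


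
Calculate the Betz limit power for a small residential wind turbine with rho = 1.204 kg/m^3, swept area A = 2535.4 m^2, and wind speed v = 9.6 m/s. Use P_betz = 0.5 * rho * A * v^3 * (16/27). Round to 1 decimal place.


The Betz coefficient Cp_max = 16/27 = 0.5926
v^3 = 9.6^3 = 884.736
P_betz = 0.5 * rho * A * v^3 * Cp_max
P_betz = 0.5 * 1.204 * 2535.4 * 884.736 * 0.5926
P_betz = 800226.4 W

800226.4


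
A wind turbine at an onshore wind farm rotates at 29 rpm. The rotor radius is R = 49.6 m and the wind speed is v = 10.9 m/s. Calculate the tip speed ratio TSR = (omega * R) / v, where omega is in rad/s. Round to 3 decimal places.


Convert rotational speed to rad/s:
  omega = 29 * 2 * pi / 60 = 3.0369 rad/s
Compute tip speed:
  v_tip = omega * R = 3.0369 * 49.6 = 150.629 m/s
Tip speed ratio:
  TSR = v_tip / v_wind = 150.629 / 10.9 = 13.819

13.819


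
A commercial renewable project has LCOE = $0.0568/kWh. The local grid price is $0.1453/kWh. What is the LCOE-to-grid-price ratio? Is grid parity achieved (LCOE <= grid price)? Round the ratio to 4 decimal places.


Compare LCOE to grid price:
  LCOE = $0.0568/kWh, Grid price = $0.1453/kWh
  Ratio = LCOE / grid_price = 0.0568 / 0.1453 = 0.3909
  Grid parity achieved (ratio <= 1)? yes

0.3909


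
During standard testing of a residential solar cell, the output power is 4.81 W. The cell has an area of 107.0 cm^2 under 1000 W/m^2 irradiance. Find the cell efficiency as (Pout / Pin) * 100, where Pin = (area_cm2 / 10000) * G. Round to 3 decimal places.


First compute the input power:
  Pin = area_cm2 / 10000 * G = 107.0 / 10000 * 1000 = 10.7 W
Then compute efficiency:
  Efficiency = (Pout / Pin) * 100 = (4.81 / 10.7) * 100
  Efficiency = 44.953%

44.953


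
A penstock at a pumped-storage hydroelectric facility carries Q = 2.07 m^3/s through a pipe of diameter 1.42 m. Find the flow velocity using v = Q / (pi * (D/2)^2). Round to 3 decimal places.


Compute pipe cross-sectional area:
  A = pi * (D/2)^2 = pi * (1.42/2)^2 = 1.5837 m^2
Calculate velocity:
  v = Q / A = 2.07 / 1.5837
  v = 1.307 m/s

1.307


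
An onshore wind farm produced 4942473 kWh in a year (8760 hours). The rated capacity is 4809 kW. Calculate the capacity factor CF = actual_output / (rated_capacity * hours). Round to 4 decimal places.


Capacity factor = actual output / maximum possible output
Maximum possible = rated * hours = 4809 * 8760 = 42126840 kWh
CF = 4942473 / 42126840
CF = 0.1173

0.1173


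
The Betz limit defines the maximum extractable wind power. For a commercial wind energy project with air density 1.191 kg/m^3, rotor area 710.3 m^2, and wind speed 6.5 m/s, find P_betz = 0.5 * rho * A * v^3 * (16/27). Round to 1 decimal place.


The Betz coefficient Cp_max = 16/27 = 0.5926
v^3 = 6.5^3 = 274.625
P_betz = 0.5 * rho * A * v^3 * Cp_max
P_betz = 0.5 * 1.191 * 710.3 * 274.625 * 0.5926
P_betz = 68836.7 W

68836.7


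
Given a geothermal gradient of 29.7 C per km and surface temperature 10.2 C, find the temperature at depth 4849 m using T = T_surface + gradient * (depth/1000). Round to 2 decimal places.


Convert depth to km: 4849 / 1000 = 4.849 km
Temperature increase = gradient * depth_km = 29.7 * 4.849 = 144.02 C
Temperature at depth = T_surface + delta_T = 10.2 + 144.02
T = 154.22 C

154.22


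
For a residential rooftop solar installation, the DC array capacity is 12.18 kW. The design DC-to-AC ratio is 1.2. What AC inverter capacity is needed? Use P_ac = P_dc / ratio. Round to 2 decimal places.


The inverter AC capacity is determined by the DC/AC ratio.
Given: P_dc = 12.18 kW, DC/AC ratio = 1.2
P_ac = P_dc / ratio = 12.18 / 1.2
P_ac = 10.15 kW

10.15


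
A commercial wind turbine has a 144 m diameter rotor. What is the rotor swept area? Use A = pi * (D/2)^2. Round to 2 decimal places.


Compute the rotor radius:
  r = D / 2 = 144 / 2 = 72.0 m
Calculate swept area:
  A = pi * r^2 = pi * 72.0^2
  A = 16286.02 m^2

16286.02


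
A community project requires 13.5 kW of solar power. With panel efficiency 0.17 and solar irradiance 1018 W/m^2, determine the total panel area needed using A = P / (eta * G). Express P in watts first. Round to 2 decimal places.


Convert target power to watts: P = 13.5 * 1000 = 13500.0 W
Compute denominator: eta * G = 0.17 * 1018 = 173.06
Required area A = P / (eta * G) = 13500.0 / 173.06
A = 78.01 m^2

78.01


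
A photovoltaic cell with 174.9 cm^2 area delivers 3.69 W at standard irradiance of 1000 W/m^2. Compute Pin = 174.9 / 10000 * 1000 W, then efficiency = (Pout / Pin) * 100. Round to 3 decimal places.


First compute the input power:
  Pin = area_cm2 / 10000 * G = 174.9 / 10000 * 1000 = 17.49 W
Then compute efficiency:
  Efficiency = (Pout / Pin) * 100 = (3.69 / 17.49) * 100
  Efficiency = 21.098%

21.098


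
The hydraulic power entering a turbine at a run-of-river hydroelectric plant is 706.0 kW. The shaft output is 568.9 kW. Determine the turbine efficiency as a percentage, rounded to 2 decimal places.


Turbine efficiency = (output power / input power) * 100
eta = (568.9 / 706.0) * 100
eta = 80.58%

80.58


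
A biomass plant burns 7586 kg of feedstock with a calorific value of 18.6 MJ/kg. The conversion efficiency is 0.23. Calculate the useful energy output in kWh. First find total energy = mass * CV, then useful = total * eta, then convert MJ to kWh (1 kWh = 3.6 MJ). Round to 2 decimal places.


Total energy = mass * CV = 7586 * 18.6 = 141099.6 MJ
Useful energy = total * eta = 141099.6 * 0.23 = 32452.91 MJ
Convert to kWh: 32452.91 / 3.6
Useful energy = 9014.70 kWh

9014.70


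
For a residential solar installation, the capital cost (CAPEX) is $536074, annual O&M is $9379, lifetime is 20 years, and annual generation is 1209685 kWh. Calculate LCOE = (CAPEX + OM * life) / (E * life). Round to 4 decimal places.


Total cost = CAPEX + OM * lifetime = 536074 + 9379 * 20 = 536074 + 187580 = 723654
Total generation = annual * lifetime = 1209685 * 20 = 24193700 kWh
LCOE = 723654 / 24193700
LCOE = 0.0299 $/kWh

0.0299


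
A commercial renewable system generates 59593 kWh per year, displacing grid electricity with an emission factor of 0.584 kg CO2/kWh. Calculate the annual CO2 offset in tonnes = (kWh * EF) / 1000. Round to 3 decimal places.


CO2 offset in kg = generation * emission_factor
CO2 offset = 59593 * 0.584 = 34802.31 kg
Convert to tonnes:
  CO2 offset = 34802.31 / 1000 = 34.802 tonnes

34.802


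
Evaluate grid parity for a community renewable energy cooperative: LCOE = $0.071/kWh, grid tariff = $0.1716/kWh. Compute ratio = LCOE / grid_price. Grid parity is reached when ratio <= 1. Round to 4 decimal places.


Compare LCOE to grid price:
  LCOE = $0.071/kWh, Grid price = $0.1716/kWh
  Ratio = LCOE / grid_price = 0.071 / 0.1716 = 0.4138
  Grid parity achieved (ratio <= 1)? yes

0.4138


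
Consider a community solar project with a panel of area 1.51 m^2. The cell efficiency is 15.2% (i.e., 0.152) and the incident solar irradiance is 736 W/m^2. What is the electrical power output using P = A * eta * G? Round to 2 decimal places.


Use the solar power formula P = A * eta * G.
Given: A = 1.51 m^2, eta = 0.152, G = 736 W/m^2
P = 1.51 * 0.152 * 736
P = 168.93 W

168.93


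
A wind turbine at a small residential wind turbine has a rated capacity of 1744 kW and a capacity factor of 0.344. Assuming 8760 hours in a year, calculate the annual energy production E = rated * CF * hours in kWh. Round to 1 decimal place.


Annual energy = rated_kW * capacity_factor * hours_per_year
Given: P_rated = 1744 kW, CF = 0.344, hours = 8760
E = 1744 * 0.344 * 8760
E = 5255439.4 kWh

5255439.4


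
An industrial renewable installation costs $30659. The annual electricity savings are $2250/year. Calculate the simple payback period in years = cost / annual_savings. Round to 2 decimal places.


Simple payback period = initial cost / annual savings
Payback = 30659 / 2250
Payback = 13.63 years

13.63


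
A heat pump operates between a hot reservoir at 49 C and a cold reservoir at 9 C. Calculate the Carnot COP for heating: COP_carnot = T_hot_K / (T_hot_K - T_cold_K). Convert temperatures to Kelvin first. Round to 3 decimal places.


Convert to Kelvin:
  T_hot = 49 + 273.15 = 322.15 K
  T_cold = 9 + 273.15 = 282.15 K
Apply Carnot COP formula:
  COP = T_hot_K / (T_hot_K - T_cold_K) = 322.15 / 40.0
  COP = 8.054

8.054


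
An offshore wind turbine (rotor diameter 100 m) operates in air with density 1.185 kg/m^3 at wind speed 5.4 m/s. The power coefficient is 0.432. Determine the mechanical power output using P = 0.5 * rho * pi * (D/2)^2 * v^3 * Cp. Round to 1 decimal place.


Step 1 -- Compute swept area:
  A = pi * (D/2)^2 = pi * (100/2)^2 = 7853.98 m^2
Step 2 -- Apply wind power equation:
  P = 0.5 * rho * A * v^3 * Cp
  v^3 = 5.4^3 = 157.464
  P = 0.5 * 1.185 * 7853.98 * 157.464 * 0.432
  P = 316550.7 W

316550.7


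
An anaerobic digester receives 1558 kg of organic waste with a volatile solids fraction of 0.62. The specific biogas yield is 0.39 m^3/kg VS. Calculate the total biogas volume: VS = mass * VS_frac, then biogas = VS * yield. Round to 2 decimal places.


Compute volatile solids:
  VS = mass * VS_fraction = 1558 * 0.62 = 965.96 kg
Calculate biogas volume:
  Biogas = VS * specific_yield = 965.96 * 0.39
  Biogas = 376.72 m^3

376.72
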